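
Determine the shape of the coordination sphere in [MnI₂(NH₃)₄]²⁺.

octahedral

Summing ligand charges against the +2 overall charge gives an oxidation state of +4 for manganese.
Mn sits in group 7, so the d-electron count is 7 − 4 = 3.
With 6 monodentate ligands the coordination number is 6.
Six donors around a single metal centre give an octahedral coordination sphere.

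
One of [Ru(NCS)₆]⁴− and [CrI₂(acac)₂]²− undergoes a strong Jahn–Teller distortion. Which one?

[Ru(NCS)₆]⁴−: Summing ligand charges against the −4 overall charge gives an oxidation state of +2 for ruthenium. Ru sits in group 8, so the d-electron count is 8 − 2 = 6. A 4d ion has a large Δₒ and is invariably low-spin. The d⁶ configuration leaves the e_g set evenly filled (or empty) — no strong Jahn–Teller driving force.
[CrI₂(acac)₂]²−: Each iodide is −1; each acetylacetonate is −1; balancing the −2 overall charge requires Cr(II). Chromium is a group-6 element; Cr(II) is therefore d⁴. Acetylacetonate and iodide are weak-field ligands for a first-row metal, so the complex is high-spin. The t₂g³e_g¹ (high-spin) configuration has an unevenly filled e_g set; the Jahn–Teller theorem predicts a tetragonal distortion (typically axial elongation) to lift the degeneracy.

[CrI₂(acac)₂]²−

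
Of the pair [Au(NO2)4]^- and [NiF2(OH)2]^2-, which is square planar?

[Au(NO2)4]^-

For [Au(NO2)4]^-: Summing ligand charges against the −1 overall charge gives an oxidation state of +3 for gold. Group 11 minus oxidation state 3 gives a d⁸ configuration. A 5d d⁸ ion has a large crystal-field splitting; square planar leaves the high-energy d_{x²−y²} orbital empty and maximises CFSE. → square planar.
For [NiF2(OH)2]^2-: Each fluoride is −1; each hydroxide is −1; balancing the −2 overall charge requires Ni(II). Group 10 minus oxidation state 2 gives a d⁸ configuration. Fluoride and hydroxide are weak-field ligands. With weak-field ligands the CFSE gain from square planar is small, so a 3d d⁸ ion takes the sterically preferred tetrahedral geometry. → tetrahedral.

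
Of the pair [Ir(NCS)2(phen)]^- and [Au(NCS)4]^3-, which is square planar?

[Ir(NCS)2(phen)]^-

For [Ir(NCS)2(phen)]^-: Ligand charges: each isothiocyanate is −1; 1,10-phenanthroline is neutral. With an overall charge of −1 the iridium centre must be in the +1 oxidation state. Group 9 minus oxidation state 1 gives a d⁸ configuration. A 5d d⁸ ion has a large crystal-field splitting; square planar leaves the high-energy d_{x²−y²} orbital empty and maximises CFSE. → square planar.
For [Au(NCS)4]^3-: Each isothiocyanate is −1; balancing the −3 overall charge requires Au(I). Group 11 minus oxidation state 1 gives a d¹⁰ configuration. A d¹⁰ ion has no crystal-field stabilisation preference between square planar and tetrahedral, so four ligands adopt the sterically favoured tetrahedral geometry. → tetrahedral.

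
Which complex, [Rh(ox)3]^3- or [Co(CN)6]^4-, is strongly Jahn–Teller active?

[Co(CN)6]^4-

[Rh(ox)3]^3-: Each oxalate is −2; balancing the −3 overall charge requires Rh(III). Group 9 minus oxidation state 3 gives a d⁶ configuration. A 4d ion has a large Δₒ and is invariably low-spin. The d⁶ configuration leaves the e_g set evenly filled (or empty) — no strong Jahn–Teller driving force.
[Co(CN)6]^4-: Each cyanide is −1; balancing the −4 overall charge requires Co(II). Cobalt is a group-9 element; Co(II) is therefore d⁷. Cyanide is a strong-field ligand (high in the spectrochemical series) for a first-row metal, so the complex is low-spin. The t₂g⁶e_g¹ (low-spin) configuration has an unevenly filled e_g set; the Jahn–Teller theorem predicts a tetragonal distortion (typically axial elongation) to lift the degeneracy.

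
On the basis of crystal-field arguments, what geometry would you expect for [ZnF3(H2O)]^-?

tetrahedral

Each fluoride is −1; water is neutral; balancing the −1 overall charge requires Zn(II).
Zinc is a group-12 element; Zn(II) is therefore d¹⁰.
With 4 monodentate ligands the coordination number is 4.
A d¹⁰ ion has no crystal-field stabilisation preference between square planar and tetrahedral, so four ligands adopt the sterically favoured tetrahedral geometry.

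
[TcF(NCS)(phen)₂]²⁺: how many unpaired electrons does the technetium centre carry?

Each fluoride is −1; each isothiocyanate is −1; 1,10-phenanthroline is neutral; balancing the +2 overall charge requires Tc(IV).
Technetium is a group-7 element; Tc(IV) is therefore d³.
Counting donor atoms: 1×fluoride (monodentate) → 1 donor; 1×isothiocyanate (monodentate) → 1 donor; 2×1,10-phenanthroline (bidentate) → 4 donors. Coordination number = 6.
In an octahedral field the d³ configuration is t₂g³e_g⁰ (only one arrangement possible), giving 3 unpaired electrons.

3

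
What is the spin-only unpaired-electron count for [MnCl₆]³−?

4 unpaired electrons

Ligand charges: each chloride is −1. With an overall charge of −3 the manganese centre must be in the +3 oxidation state.
Mn sits in group 7, so the d-electron count is 7 − 3 = 4.
The spin state decides the count: Chloride is a weak-field ligand for a first-row metal, so the complex is high-spin.
An octahedral high-spin d⁴ ion is t₂g³e_g¹, giving 4 unpaired electrons.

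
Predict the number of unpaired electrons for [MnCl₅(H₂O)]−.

3 unpaired electrons

Ligand charges: each chloride is −1; water is neutral. With an overall charge of −1 the manganese centre must be in the +4 oxidation state.
Manganese is a group-7 element; Mn(IV) is therefore d³.
In an octahedral field the d³ configuration is t₂g³e_g⁰ (only one arrangement possible), giving 3 unpaired electrons.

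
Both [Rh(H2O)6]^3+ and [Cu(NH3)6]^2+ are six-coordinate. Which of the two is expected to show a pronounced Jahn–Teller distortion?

[Rh(H2O)6]^3+: Water is neutral; balancing the +3 overall charge requires Rh(III). Rh sits in group 9, so the d-electron count is 9 − 3 = 6. A 4d ion has a large Δₒ and is invariably low-spin. The d⁶ configuration leaves the e_g set evenly filled (or empty) — no strong Jahn–Teller driving force.
[Cu(NH3)6]^2+: Ligand charges: ammonia is neutral. With an overall charge of +2 the copper centre must be in the +2 oxidation state. Copper is a group-11 element; Cu(II) is therefore d⁹. The t₂g⁶e_g³ configuration has an unevenly filled e_g set; the Jahn–Teller theorem predicts a tetragonal distortion (typically axial elongation) to lift the degeneracy.

[Cu(NH3)6]^2+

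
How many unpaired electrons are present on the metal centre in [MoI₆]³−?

3 unpaired electrons

Summing ligand charges against the −3 overall charge gives an oxidation state of +3 for molybdenum.
Molybdenum is a group-6 element; Mo(III) is therefore d³.
In an octahedral field the d³ configuration is t₂g³e_g⁰ (only one arrangement possible), giving 3 unpaired electrons.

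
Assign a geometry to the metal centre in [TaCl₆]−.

octahedral

Summing ligand charges against the −1 overall charge gives an oxidation state of +5 for tantalum.
Tantalum is a group-5 element; Ta(V) is therefore d⁰.
Coordination number: 6.
Six donors around a single metal centre give an octahedral coordination sphere.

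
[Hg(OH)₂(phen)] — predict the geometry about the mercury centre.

Ligand charges: each hydroxide is −1; 1,10-phenanthroline is neutral. With an overall charge of 0 the mercury centre must be in the +2 oxidation state.
Mercury is a group-12 element; Hg(II) is therefore d¹⁰.
Counting donor atoms: 2×hydroxide (monodentate) → 2 donors; 1×1,10-phenanthroline (bidentate) → 2 donors. Coordination number = 4.
A d¹⁰ ion has no crystal-field stabilisation preference between square planar and tetrahedral, so four ligands adopt the sterically favoured tetrahedral geometry.

tetrahedral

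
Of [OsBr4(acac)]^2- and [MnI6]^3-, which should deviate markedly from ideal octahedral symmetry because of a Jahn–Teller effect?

[OsBr4(acac)]^2-: Each bromide is −1; each acetylacetonate is −1; balancing the −2 overall charge requires Os(III). Group 8 minus oxidation state 3 gives a d⁵ configuration. A 5d ion has a large Δₒ and is invariably low-spin. The d⁵ configuration leaves the e_g set evenly filled (or empty) — no strong Jahn–Teller driving force.
[MnI6]^3-: Each iodide is −1; balancing the −3 overall charge requires Mn(III). Mn sits in group 7, so the d-electron count is 7 − 3 = 4. Iodide is a weak-field ligand for a first-row metal, so the complex is high-spin. The t₂g³e_g¹ (high-spin) configuration has an unevenly filled e_g set; the Jahn–Teller theorem predicts a tetragonal distortion (typically axial elongation) to lift the degeneracy.

[MnI6]^3-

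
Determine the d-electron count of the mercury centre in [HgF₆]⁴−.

Summing ligand charges against the −4 overall charge gives an oxidation state of +2 for mercury.
Mercury is a group-12 element; Hg(II) is therefore d¹⁰.

d10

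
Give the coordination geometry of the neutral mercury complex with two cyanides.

linear

Ligand charges: each cyanide is −1. With an overall charge of 0 the mercury centre must be in the +2 oxidation state.
Group 12 minus oxidation state 2 gives a d¹⁰ configuration.
Coordination number: 2.
A d¹⁰ ion with only two ligands adopts a linear arrangement (sp hybridisation; no CFSE preference).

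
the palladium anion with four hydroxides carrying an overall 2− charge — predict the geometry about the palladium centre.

square planar

Ligand charges: each hydroxide is −1. With an overall charge of −2 the palladium centre must be in the +2 oxidation state.
Palladium is a group-10 element; Pd(II) is therefore d⁸.
Coordination number: 4.
A 4d d⁸ ion has a large crystal-field splitting; square planar leaves the high-energy d_{x²−y²} orbital empty and maximises CFSE.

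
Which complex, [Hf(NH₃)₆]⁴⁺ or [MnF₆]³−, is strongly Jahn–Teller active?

[MnF₆]³−

[Hf(NH₃)₆]⁴⁺: Ligand charges: ammonia is neutral. With an overall charge of +4 the hafnium centre must be in the +4 oxidation state. Hf sits in group 4, so the d-electron count is 4 − 4 = 0. The d⁰ configuration leaves the e_g set evenly filled (or empty) — no strong Jahn–Teller driving force.
[MnF₆]³−: Summing ligand charges against the −3 overall charge gives an oxidation state of +3 for manganese. Mn sits in group 7, so the d-electron count is 7 − 3 = 4. Fluoride is a weak-field ligand for a first-row metal, so the complex is high-spin. The t₂g³e_g¹ (high-spin) configuration has an unevenly filled e_g set; the Jahn–Teller theorem predicts a tetragonal distortion (typically axial elongation) to lift the degeneracy.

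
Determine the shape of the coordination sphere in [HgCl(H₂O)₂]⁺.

Summing ligand charges against the +1 overall charge gives an oxidation state of +2 for mercury.
Group 12 minus oxidation state 2 gives a d¹⁰ configuration.
Coordination number: 3.
Three ligands around a d¹⁰ centre minimise repulsion in a trigonal-planar arrangement.

trigonal planar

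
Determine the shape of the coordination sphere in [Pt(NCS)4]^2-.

square planar

Each isothiocyanate is −1; balancing the −2 overall charge requires Pt(II).
Group 10 minus oxidation state 2 gives a d⁸ configuration.
Coordination number: 4.
A 5d d⁸ ion has a large crystal-field splitting; square planar leaves the high-energy d_{x²−y²} orbital empty and maximises CFSE.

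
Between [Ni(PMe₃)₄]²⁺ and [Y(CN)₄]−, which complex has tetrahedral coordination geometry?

For [Ni(PMe₃)₄]²⁺: Summing ligand charges against the +2 overall charge gives an oxidation state of +2 for nickel. Group 10 minus oxidation state 2 gives a d⁸ configuration. Trimethylphosphine is a strong-field ligand (high in the spectrochemical series). A 3d d⁸ ion with strong-field ligands gains enough CFSE to favour square planar over tetrahedral. → square planar.
For [Y(CN)₄]−: Summing ligand charges against the −1 overall charge gives an oxidation state of +3 for yttrium. Yttrium is a group-3 element; Y(III) is therefore d⁰. A d⁰ ion has no crystal-field stabilisation preference between square planar and tetrahedral, so four ligands adopt the sterically favoured tetrahedral geometry. → tetrahedral.

[Y(CN)₄]−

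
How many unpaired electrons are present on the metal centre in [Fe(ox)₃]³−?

5

Each oxalate is −2; balancing the −3 overall charge requires Fe(III).
Fe sits in group 8, so the d-electron count is 8 − 3 = 5.
Counting donor atoms: 3×oxalate (bidentate) → 6 donors. Coordination number = 6.
The spin state decides the count: Oxalate is a weak-field ligand for a first-row metal, so the complex is high-spin.
An octahedral high-spin d⁵ ion is t₂g³e_g², giving 5 unpaired electrons.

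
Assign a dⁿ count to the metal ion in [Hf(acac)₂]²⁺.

Ligand charges: each acetylacetonate is −1. With an overall charge of +2 the hafnium centre must be in the +4 oxidation state.
Hf sits in group 4, so the d-electron count is 4 − 4 = 0.

d0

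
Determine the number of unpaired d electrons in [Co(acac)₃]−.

Ligand charges: each acetylacetonate is −1. With an overall charge of −1 the cobalt centre must be in the +2 oxidation state.
Cobalt is a group-9 element; Co(II) is therefore d⁷.
Counting donor atoms: 3×acetylacetonate (bidentate) → 6 donors. Coordination number = 6.
The spin state decides the count: Acetylacetonate is a weak-field ligand for a first-row metal, so the complex is high-spin.
An octahedral high-spin d⁷ ion is t₂g⁵e_g², giving 3 unpaired electrons.

3 unpaired electrons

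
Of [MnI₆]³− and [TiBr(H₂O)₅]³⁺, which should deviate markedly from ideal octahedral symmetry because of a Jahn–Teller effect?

[MnI₆]³−

[MnI₆]³−: Each iodide is −1; balancing the −3 overall charge requires Mn(III). Manganese is a group-7 element; Mn(III) is therefore d⁴. Iodide is a weak-field ligand for a first-row metal, so the complex is high-spin. The t₂g³e_g¹ (high-spin) configuration has an unevenly filled e_g set; the Jahn–Teller theorem predicts a tetragonal distortion (typically axial elongation) to lift the degeneracy.
[TiBr(H₂O)₅]³⁺: Ligand charges: each bromide is −1; water is neutral. With an overall charge of +3 the titanium centre must be in the +4 oxidation state. Ti sits in group 4, so the d-electron count is 4 − 4 = 0. The d⁰ configuration leaves the e_g set evenly filled (or empty) — no strong Jahn–Teller driving force.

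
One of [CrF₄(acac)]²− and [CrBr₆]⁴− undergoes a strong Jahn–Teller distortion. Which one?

[CrBr₆]⁴−

[CrF₄(acac)]²−: Ligand charges: each fluoride is −1; each acetylacetonate is −1. With an overall charge of −2 the chromium centre must be in the +3 oxidation state. Chromium is a group-6 element; Cr(III) is therefore d³. The d³ configuration leaves the e_g set evenly filled (or empty) — no strong Jahn–Teller driving force.
[CrBr₆]⁴−: Summing ligand charges against the −4 overall charge gives an oxidation state of +2 for chromium. Cr sits in group 6, so the d-electron count is 6 − 2 = 4. Bromide is a weak-field ligand for a first-row metal, so the complex is high-spin. The t₂g³e_g¹ (high-spin) configuration has an unevenly filled e_g set; the Jahn–Teller theorem predicts a tetragonal distortion (typically axial elongation) to lift the degeneracy.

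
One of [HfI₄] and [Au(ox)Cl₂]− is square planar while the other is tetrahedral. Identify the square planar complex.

For [HfI₄]: Ligand charges: each iodide is −1. With an overall charge of 0 the hafnium centre must be in the +4 oxidation state. Group 4 minus oxidation state 4 gives a d⁰ configuration. A d⁰ ion has no crystal-field stabilisation preference between square planar and tetrahedral, so four ligands adopt the sterically favoured tetrahedral geometry. → tetrahedral.
For [Au(ox)Cl₂]−: Summing ligand charges against the −1 overall charge gives an oxidation state of +3 for gold. Au sits in group 11, so the d-electron count is 11 − 3 = 8. A 5d d⁸ ion has a large crystal-field splitting; square planar leaves the high-energy d_{x²−y²} orbital empty and maximises CFSE. → square planar.

[Au(ox)Cl₂]−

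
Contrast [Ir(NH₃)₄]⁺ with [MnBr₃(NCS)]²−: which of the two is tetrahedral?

[MnBr₃(NCS)]²−

For [Ir(NH₃)₄]⁺: Summing ligand charges against the +1 overall charge gives an oxidation state of +1 for iridium. Iridium is a group-9 element; Ir(I) is therefore d⁸. A 5d d⁸ ion has a large crystal-field splitting; square planar leaves the high-energy d_{x²−y²} orbital empty and maximises CFSE. → square planar.
For [MnBr₃(NCS)]²−: Ligand charges: each bromide is −1; each isothiocyanate is −1. With an overall charge of −2 the manganese centre must be in the +2 oxidation state. Manganese is a group-7 element; Mn(II) is therefore d⁵. A high-spin d⁵ ion has zero CFSE in either geometry, so four ligands adopt the sterically favoured tetrahedral geometry. → tetrahedral.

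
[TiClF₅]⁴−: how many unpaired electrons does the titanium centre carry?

2

Ligand charges: each chloride is −1; each fluoride is −1. With an overall charge of −4 the titanium centre must be in the +2 oxidation state.
Group 4 minus oxidation state 2 gives a d² configuration.
In an octahedral field the d² configuration is t₂g²e_g⁰ (only one arrangement possible), giving 2 unpaired electrons.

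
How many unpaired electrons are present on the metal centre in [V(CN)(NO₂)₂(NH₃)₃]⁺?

1 unpaired electron

Each cyanide is −1; each nitro (N-bound nitrite) is −1; ammonia is neutral; balancing the +1 overall charge requires V(IV).
V sits in group 5, so the d-electron count is 5 − 4 = 1.
In an octahedral field the d¹ configuration is t₂g¹e_g⁰ (only one arrangement possible), giving 1 unpaired electron.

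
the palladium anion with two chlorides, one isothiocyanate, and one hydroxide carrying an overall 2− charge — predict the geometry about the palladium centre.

square planar

Each chloride is −1; each isothiocyanate is −1; each hydroxide is −1; balancing the −2 overall charge requires Pd(II).
Pd sits in group 10, so the d-electron count is 10 − 2 = 8.
With 4 monodentate ligands the coordination number is 4.
A 4d d⁸ ion has a large crystal-field splitting; square planar leaves the high-energy d_{x²−y²} orbital empty and maximises CFSE.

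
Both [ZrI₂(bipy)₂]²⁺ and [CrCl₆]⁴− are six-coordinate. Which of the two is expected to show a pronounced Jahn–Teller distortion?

[ZrI₂(bipy)₂]²⁺: Summing ligand charges against the +2 overall charge gives an oxidation state of +4 for zirconium. Zr sits in group 4, so the d-electron count is 4 − 4 = 0. The d⁰ configuration leaves the e_g set evenly filled (or empty) — no strong Jahn–Teller driving force.
[CrCl₆]⁴−: Summing ligand charges against the −4 overall charge gives an oxidation state of +2 for chromium. Cr sits in group 6, so the d-electron count is 6 − 2 = 4. Chloride is a weak-field ligand for a first-row metal, so the complex is high-spin. The t₂g³e_g¹ (high-spin) configuration has an unevenly filled e_g set; the Jahn–Teller theorem predicts a tetragonal distortion (typically axial elongation) to lift the degeneracy.

[CrCl₆]⁴−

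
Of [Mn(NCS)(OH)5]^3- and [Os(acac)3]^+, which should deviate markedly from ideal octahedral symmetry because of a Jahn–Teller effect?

[Mn(NCS)(OH)5]^3-

[Mn(NCS)(OH)5]^3-: Each isothiocyanate is −1; each hydroxide is −1; balancing the −3 overall charge requires Mn(III). Group 7 minus oxidation state 3 gives a d⁴ configuration. Hydroxide and isothiocyanate are weak-field ligands for a first-row metal, so the complex is high-spin. The t₂g³e_g¹ (high-spin) configuration has an unevenly filled e_g set; the Jahn–Teller theorem predicts a tetragonal distortion (typically axial elongation) to lift the degeneracy.
[Os(acac)3]^+: Ligand charges: each acetylacetonate is −1. With an overall charge of +1 the osmium centre must be in the +4 oxidation state. Osmium is a group-8 element; Os(IV) is therefore d⁴. A 5d ion has a large Δₒ and is invariably low-spin. The d⁴ configuration leaves the e_g set evenly filled (or empty) — no strong Jahn–Teller driving force.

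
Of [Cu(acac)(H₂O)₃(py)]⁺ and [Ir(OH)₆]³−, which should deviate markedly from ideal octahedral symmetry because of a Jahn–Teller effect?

[Cu(acac)(H₂O)₃(py)]⁺: Ligand charges: each acetylacetonate is −1; water is neutral; pyridine is neutral. With an overall charge of +1 the copper centre must be in the +2 oxidation state. Group 11 minus oxidation state 2 gives a d⁹ configuration. The t₂g⁶e_g³ configuration has an unevenly filled e_g set; the Jahn–Teller theorem predicts a tetragonal distortion (typically axial elongation) to lift the degeneracy.
[Ir(OH)₆]³−: Each hydroxide is −1; balancing the −3 overall charge requires Ir(III). Iridium is a group-9 element; Ir(III) is therefore d⁶. A 5d ion has a large Δₒ and is invariably low-spin. The d⁶ configuration leaves the e_g set evenly filled (or empty) — no strong Jahn–Teller driving force.

[Cu(acac)(H₂O)₃(py)]⁺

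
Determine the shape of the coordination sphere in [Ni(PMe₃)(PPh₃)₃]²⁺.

Trimethylphosphine is neutral; triphenylphosphine is neutral; balancing the +2 overall charge requires Ni(II).
Ni sits in group 10, so the d-electron count is 10 − 2 = 8.
Coordination number: 4.
Trimethylphosphine and triphenylphosphine are strong-field ligands (high in the spectrochemical series).
A 3d d⁸ ion with strong-field ligands gains enough CFSE to favour square planar over tetrahedral.

square planar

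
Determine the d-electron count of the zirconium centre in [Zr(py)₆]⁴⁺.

Pyridine is neutral; balancing the +4 overall charge requires Zr(IV).
Group 4 minus oxidation state 4 gives a d⁰ configuration.

d⁰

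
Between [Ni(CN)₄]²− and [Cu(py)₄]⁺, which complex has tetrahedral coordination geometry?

For [Ni(CN)₄]²−: Each cyanide is −1; balancing the −2 overall charge requires Ni(II). Ni sits in group 10, so the d-electron count is 10 − 2 = 8. Cyanide is a strong-field ligand (high in the spectrochemical series). A 3d d⁸ ion with strong-field ligands gains enough CFSE to favour square planar over tetrahedral. → square planar.
For [Cu(py)₄]⁺: Ligand charges: pyridine is neutral. With an overall charge of +1 the copper centre must be in the +1 oxidation state. Group 11 minus oxidation state 1 gives a d¹⁰ configuration. A d¹⁰ ion has no crystal-field stabilisation preference between square planar and tetrahedral, so four ligands adopt the sterically favoured tetrahedral geometry. → tetrahedral.

[Cu(py)₄]⁺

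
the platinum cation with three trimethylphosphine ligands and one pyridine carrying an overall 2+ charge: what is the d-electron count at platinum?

d8

Trimethylphosphine is neutral; pyridine is neutral; balancing the +2 overall charge requires Pt(II).
Pt sits in group 10, so the d-electron count is 10 − 2 = 8.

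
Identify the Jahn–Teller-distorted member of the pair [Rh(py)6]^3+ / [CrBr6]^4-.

[CrBr6]^4-

[Rh(py)6]^3+: Ligand charges: pyridine is neutral. With an overall charge of +3 the rhodium centre must be in the +3 oxidation state. Group 9 minus oxidation state 3 gives a d⁶ configuration. A 4d ion has a large Δₒ and is invariably low-spin. The d⁶ configuration leaves the e_g set evenly filled (or empty) — no strong Jahn–Teller driving force.
[CrBr6]^4-: Ligand charges: each bromide is −1. With an overall charge of −4 the chromium centre must be in the +2 oxidation state. Group 6 minus oxidation state 2 gives a d⁴ configuration. Bromide is a weak-field ligand for a first-row metal, so the complex is high-spin. The t₂g³e_g¹ (high-spin) configuration has an unevenly filled e_g set; the Jahn–Teller theorem predicts a tetragonal distortion (typically axial elongation) to lift the degeneracy.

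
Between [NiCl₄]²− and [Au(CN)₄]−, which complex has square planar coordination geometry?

[Au(CN)₄]−

For [NiCl₄]²−: Each chloride is −1; balancing the −2 overall charge requires Ni(II). Ni sits in group 10, so the d-electron count is 10 − 2 = 8. Chloride is a weak-field ligand. With weak-field ligands the CFSE gain from square planar is small, so a 3d d⁸ ion takes the sterically preferred tetrahedral geometry. → tetrahedral.
For [Au(CN)₄]−: Ligand charges: each cyanide is −1. With an overall charge of −1 the gold centre must be in the +3 oxidation state. Group 11 minus oxidation state 3 gives a d⁸ configuration. A 5d d⁸ ion has a large crystal-field splitting; square planar leaves the high-energy d_{x²−y²} orbital empty and maximises CFSE. → square planar.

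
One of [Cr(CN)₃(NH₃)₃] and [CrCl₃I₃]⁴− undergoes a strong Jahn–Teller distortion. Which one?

[CrCl₃I₃]⁴−

[Cr(CN)₃(NH₃)₃]: Each cyanide is −1; ammonia is neutral; balancing the 0 overall charge requires Cr(III). Group 6 minus oxidation state 3 gives a d³ configuration. The d³ configuration leaves the e_g set evenly filled (or empty) — no strong Jahn–Teller driving force.
[CrCl₃I₃]⁴−: Summing ligand charges against the −4 overall charge gives an oxidation state of +2 for chromium. Chromium is a group-6 element; Cr(II) is therefore d⁴. Chloride and iodide are weak-field ligands for a first-row metal, so the complex is high-spin. The t₂g³e_g¹ (high-spin) configuration has an unevenly filled e_g set; the Jahn–Teller theorem predicts a tetragonal distortion (typically axial elongation) to lift the degeneracy.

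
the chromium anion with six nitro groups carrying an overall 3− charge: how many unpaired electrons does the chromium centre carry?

Summing ligand charges against the −3 overall charge gives an oxidation state of +3 for chromium.
Cr sits in group 6, so the d-electron count is 6 − 3 = 3.
In an octahedral field the d³ configuration is t₂g³e_g⁰ (only one arrangement possible), giving 3 unpaired electrons.

3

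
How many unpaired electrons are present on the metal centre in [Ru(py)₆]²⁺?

0 unpaired electrons

Ligand charges: pyridine is neutral. With an overall charge of +2 the ruthenium centre must be in the +2 oxidation state.
Ruthenium is a group-8 element; Ru(II) is therefore d⁶.
The spin state decides the count: a 4d ion has a large Δₒ and is invariably low-spin.
An octahedral low-spin d⁶ ion is t₂g⁶e_g⁰, giving 0 unpaired electrons.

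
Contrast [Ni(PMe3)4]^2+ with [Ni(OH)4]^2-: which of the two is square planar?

[Ni(PMe3)4]^2+

For [Ni(PMe3)4]^2+: Summing ligand charges against the +2 overall charge gives an oxidation state of +2 for nickel. Group 10 minus oxidation state 2 gives a d⁸ configuration. Trimethylphosphine is a strong-field ligand (high in the spectrochemical series). A 3d d⁸ ion with strong-field ligands gains enough CFSE to favour square planar over tetrahedral. → square planar.
For [Ni(OH)4]^2-: Summing ligand charges against the −2 overall charge gives an oxidation state of +2 for nickel. Group 10 minus oxidation state 2 gives a d⁸ configuration. Hydroxide is a weak-field ligand. With weak-field ligands the CFSE gain from square planar is small, so a 3d d⁸ ion takes the sterically preferred tetrahedral geometry. → tetrahedral.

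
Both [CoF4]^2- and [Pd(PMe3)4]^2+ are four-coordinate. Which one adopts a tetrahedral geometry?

[CoF4]^2-

For [CoF4]^2-: Each fluoride is −1; balancing the −2 overall charge requires Co(II). Group 9 minus oxidation state 2 gives a d⁷ configuration. For a high-spin 3d d⁷ ion with weak-field ligands the small Δₜ gives little square-planar CFSE advantage, so four ligands adopt the sterically favoured tetrahedral geometry. → tetrahedral.
For [Pd(PMe3)4]^2+: Ligand charges: trimethylphosphine is neutral. With an overall charge of +2 the palladium centre must be in the +2 oxidation state. Palladium is a group-10 element; Pd(II) is therefore d⁸. A 4d d⁸ ion has a large crystal-field splitting; square planar leaves the high-energy d_{x²−y²} orbital empty and maximises CFSE. → square planar.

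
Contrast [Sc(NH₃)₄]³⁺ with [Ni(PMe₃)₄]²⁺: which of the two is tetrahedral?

[Sc(NH₃)₄]³⁺

For [Sc(NH₃)₄]³⁺: Summing ligand charges against the +3 overall charge gives an oxidation state of +3 for scandium. Sc sits in group 3, so the d-electron count is 3 − 3 = 0. A d⁰ ion has no crystal-field stabilisation preference between square planar and tetrahedral, so four ligands adopt the sterically favoured tetrahedral geometry. → tetrahedral.
For [Ni(PMe₃)₄]²⁺: Summing ligand charges against the +2 overall charge gives an oxidation state of +2 for nickel. Group 10 minus oxidation state 2 gives a d⁸ configuration. Trimethylphosphine is a strong-field ligand (high in the spectrochemical series). A 3d d⁸ ion with strong-field ligands gains enough CFSE to favour square planar over tetrahedral. → square planar.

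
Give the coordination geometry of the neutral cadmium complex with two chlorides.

linear

Summing ligand charges against the 0 overall charge gives an oxidation state of +2 for cadmium.
Cd sits in group 12, so the d-electron count is 12 − 2 = 10.
With 2 monodentate ligands the coordination number is 2.
A d¹⁰ ion with only two ligands adopts a linear arrangement (sp hybridisation; no CFSE preference).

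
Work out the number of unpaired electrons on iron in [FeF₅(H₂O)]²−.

Each fluoride is −1; water is neutral; balancing the −2 overall charge requires Fe(III).
Group 8 minus oxidation state 3 gives a d⁵ configuration.
The spin state decides the count: Fluoride is a weak-field ligand for a first-row metal, so the complex is high-spin.
An octahedral high-spin d⁵ ion is t₂g³e_g², giving 5 unpaired electrons.

5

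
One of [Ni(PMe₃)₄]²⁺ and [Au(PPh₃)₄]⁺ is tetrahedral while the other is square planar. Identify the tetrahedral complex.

[Au(PPh₃)₄]⁺

For [Ni(PMe₃)₄]²⁺: Summing ligand charges against the +2 overall charge gives an oxidation state of +2 for nickel. Ni sits in group 10, so the d-electron count is 10 − 2 = 8. Trimethylphosphine is a strong-field ligand (high in the spectrochemical series). A 3d d⁸ ion with strong-field ligands gains enough CFSE to favour square planar over tetrahedral. → square planar.
For [Au(PPh₃)₄]⁺: Summing ligand charges against the +1 overall charge gives an oxidation state of +1 for gold. Gold is a group-11 element; Au(I) is therefore d¹⁰. A d¹⁰ ion has no crystal-field stabilisation preference between square planar and tetrahedral, so four ligands adopt the sterically favoured tetrahedral geometry. → tetrahedral.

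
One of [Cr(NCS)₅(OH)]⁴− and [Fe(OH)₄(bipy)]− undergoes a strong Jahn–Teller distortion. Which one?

[Cr(NCS)₅(OH)]⁴−

[Cr(NCS)₅(OH)]⁴−: Summing ligand charges against the −4 overall charge gives an oxidation state of +2 for chromium. Group 6 minus oxidation state 2 gives a d⁴ configuration. Hydroxide and isothiocyanate are weak-field ligands for a first-row metal, so the complex is high-spin. The t₂g³e_g¹ (high-spin) configuration has an unevenly filled e_g set; the Jahn–Teller theorem predicts a tetragonal distortion (typically axial elongation) to lift the degeneracy.
[Fe(OH)₄(bipy)]−: Summing ligand charges against the −1 overall charge gives an oxidation state of +3 for iron. Iron is a group-8 element; Fe(III) is therefore d⁵. Hydroxide is a weak-field ligand for a first-row metal, so the complex is high-spin. The d⁵ configuration leaves the e_g set evenly filled (or empty) — no strong Jahn–Teller driving force.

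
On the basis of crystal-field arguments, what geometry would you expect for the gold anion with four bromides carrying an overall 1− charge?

Summing ligand charges against the −1 overall charge gives an oxidation state of +3 for gold.
Au sits in group 11, so the d-electron count is 11 − 3 = 8.
Coordination number: 4.
A 5d d⁸ ion has a large crystal-field splitting; square planar leaves the high-energy d_{x²−y²} orbital empty and maximises CFSE.

square planar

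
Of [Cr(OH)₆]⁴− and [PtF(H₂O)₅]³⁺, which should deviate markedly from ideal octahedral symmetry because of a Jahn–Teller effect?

[Cr(OH)₆]⁴−: Summing ligand charges against the −4 overall charge gives an oxidation state of +2 for chromium. Chromium is a group-6 element; Cr(II) is therefore d⁴. Hydroxide is a weak-field ligand for a first-row metal, so the complex is high-spin. The t₂g³e_g¹ (high-spin) configuration has an unevenly filled e_g set; the Jahn–Teller theorem predicts a tetragonal distortion (typically axial elongation) to lift the degeneracy.
[PtF(H₂O)₅]³⁺: Ligand charges: each fluoride is −1; water is neutral. With an overall charge of +3 the platinum centre must be in the +4 oxidation state. Pt sits in group 10, so the d-electron count is 10 − 4 = 6. A 5d ion has a large Δₒ and is invariably low-spin. The d⁶ configuration leaves the e_g set evenly filled (or empty) — no strong Jahn–Teller driving force.

[Cr(OH)₆]⁴−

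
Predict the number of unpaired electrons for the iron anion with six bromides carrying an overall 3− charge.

Ligand charges: each bromide is −1. With an overall charge of −3 the iron centre must be in the +3 oxidation state.
Fe sits in group 8, so the d-electron count is 8 − 3 = 5.
The spin state decides the count: Bromide is a weak-field ligand for a first-row metal, so the complex is high-spin.
An octahedral high-spin d⁵ ion is t₂g³e_g², giving 5 unpaired electrons.

5 unpaired electrons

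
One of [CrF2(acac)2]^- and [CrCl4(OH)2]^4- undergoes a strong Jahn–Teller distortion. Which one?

[CrCl4(OH)2]^4-

[CrF2(acac)2]^-: Ligand charges: each fluoride is −1; each acetylacetonate is −1. With an overall charge of −1 the chromium centre must be in the +3 oxidation state. Chromium is a group-6 element; Cr(III) is therefore d³. The d³ configuration leaves the e_g set evenly filled (or empty) — no strong Jahn–Teller driving force.
[CrCl4(OH)2]^4-: Each chloride is −1; each hydroxide is −1; balancing the −4 overall charge requires Cr(II). Chromium is a group-6 element; Cr(II) is therefore d⁴. Chloride and hydroxide are weak-field ligands for a first-row metal, so the complex is high-spin. The t₂g³e_g¹ (high-spin) configuration has an unevenly filled e_g set; the Jahn–Teller theorem predicts a tetragonal distortion (typically axial elongation) to lift the degeneracy.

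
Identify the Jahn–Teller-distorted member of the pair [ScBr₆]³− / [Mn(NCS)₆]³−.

[ScBr₆]³−: Each bromide is −1; balancing the −3 overall charge requires Sc(III). Group 3 minus oxidation state 3 gives a d⁰ configuration. The d⁰ configuration leaves the e_g set evenly filled (or empty) — no strong Jahn–Teller driving force.
[Mn(NCS)₆]³−: Ligand charges: each isothiocyanate is −1. With an overall charge of −3 the manganese centre must be in the +3 oxidation state. Group 7 minus oxidation state 3 gives a d⁴ configuration. Isothiocyanate is a weak-field ligand for a first-row metal, so the complex is high-spin. The t₂g³e_g¹ (high-spin) configuration has an unevenly filled e_g set; the Jahn–Teller theorem predicts a tetragonal distortion (typically axial elongation) to lift the degeneracy.

[Mn(NCS)₆]³−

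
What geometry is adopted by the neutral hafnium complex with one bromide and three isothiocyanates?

tetrahedral

Each bromide is −1; each isothiocyanate is −1; balancing the 0 overall charge requires Hf(IV).
Hf sits in group 4, so the d-electron count is 4 − 4 = 0.
With 4 monodentate ligands the coordination number is 4.
A d⁰ ion has no crystal-field stabilisation preference between square planar and tetrahedral, so four ligands adopt the sterically favoured tetrahedral geometry.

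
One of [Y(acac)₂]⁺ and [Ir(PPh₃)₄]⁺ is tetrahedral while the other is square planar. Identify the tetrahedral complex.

[Y(acac)₂]⁺

For [Y(acac)₂]⁺: Each acetylacetonate is −1; balancing the +1 overall charge requires Y(III). Group 3 minus oxidation state 3 gives a d⁰ configuration. A d⁰ ion has no crystal-field stabilisation preference between square planar and tetrahedral, so four ligands adopt the sterically favoured tetrahedral geometry. → tetrahedral.
For [Ir(PPh₃)₄]⁺: Triphenylphosphine is neutral; balancing the +1 overall charge requires Ir(I). Ir sits in group 9, so the d-electron count is 9 − 1 = 8. A 5d d⁸ ion has a large crystal-field splitting; square planar leaves the high-energy d_{x²−y²} orbital empty and maximises CFSE. → square planar.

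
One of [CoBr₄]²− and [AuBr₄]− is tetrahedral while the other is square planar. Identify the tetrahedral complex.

[CoBr₄]²−

For [CoBr₄]²−: Ligand charges: each bromide is −1. With an overall charge of −2 the cobalt centre must be in the +2 oxidation state. Co sits in group 9, so the d-electron count is 9 − 2 = 7. For a high-spin 3d d⁷ ion with weak-field ligands the small Δₜ gives little square-planar CFSE advantage, so four ligands adopt the sterically favoured tetrahedral geometry. → tetrahedral.
For [AuBr₄]−: Ligand charges: each bromide is −1. With an overall charge of −1 the gold centre must be in the +3 oxidation state. Gold is a group-11 element; Au(III) is therefore d⁸. A 5d d⁸ ion has a large crystal-field splitting; square planar leaves the high-energy d_{x²−y²} orbital empty and maximises CFSE. → square planar.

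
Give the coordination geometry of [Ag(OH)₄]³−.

tetrahedral

Ligand charges: each hydroxide is −1. With an overall charge of −3 the silver centre must be in the +1 oxidation state.
Silver is a group-11 element; Ag(I) is therefore d¹⁰.
With 4 monodentate ligands the coordination number is 4.
A d¹⁰ ion has no crystal-field stabilisation preference between square planar and tetrahedral, so four ligands adopt the sterically favoured tetrahedral geometry.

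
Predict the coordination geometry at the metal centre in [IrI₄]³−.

square planar

Each iodide is −1; balancing the −3 overall charge requires Ir(I).
Iridium is a group-9 element; Ir(I) is therefore d⁸.
With 4 monodentate ligands the coordination number is 4.
A 5d d⁸ ion has a large crystal-field splitting; square planar leaves the high-energy d_{x²−y²} orbital empty and maximises CFSE.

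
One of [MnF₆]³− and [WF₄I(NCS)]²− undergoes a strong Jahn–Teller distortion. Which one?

[MnF₆]³−: Each fluoride is −1; balancing the −3 overall charge requires Mn(III). Group 7 minus oxidation state 3 gives a d⁴ configuration. Fluoride is a weak-field ligand for a first-row metal, so the complex is high-spin. The t₂g³e_g¹ (high-spin) configuration has an unevenly filled e_g set; the Jahn–Teller theorem predicts a tetragonal distortion (typically axial elongation) to lift the degeneracy.
[WF₄I(NCS)]²−: Summing ligand charges against the −2 overall charge gives an oxidation state of +4 for tungsten. Tungsten is a group-6 element; W(IV) is therefore d². The d² configuration leaves the e_g set evenly filled (or empty) — no strong Jahn–Teller driving force.

[MnF₆]³−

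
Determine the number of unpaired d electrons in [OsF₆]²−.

2 unpaired electrons

Summing ligand charges against the −2 overall charge gives an oxidation state of +4 for osmium.
Osmium is a group-8 element; Os(IV) is therefore d⁴.
The spin state decides the count: a 5d ion has a large Δₒ and is invariably low-spin.
An octahedral low-spin d⁴ ion is t₂g⁴e_g⁰, giving 2 unpaired electrons.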